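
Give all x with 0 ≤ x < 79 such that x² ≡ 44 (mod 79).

Since 79 ≡ 3 (mod 4), a square root of 44 is 44^((79+1)/4) = 44^20 mod 79.
Repeated squaring: 44^2≡40, 44^4≡20, 44^8≡5, 44^16≡25 (mod 79).
44^20 = 44^(16+4) ≡ 26 (mod 79).
Check: 26² = 676 ≡ 44 (mod 79). The two roots are 26 and 53.

26, 53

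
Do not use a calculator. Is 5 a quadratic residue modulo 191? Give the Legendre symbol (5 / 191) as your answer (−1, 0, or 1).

Reciprocity: 5 ≡ 1 and 191 ≡ 3 (mod 4), so (5/191) = +(191/5).
Reduce top mod 5: now compute (1/5).
Reached (1/5) = 1. Collecting the sign flips along the way, the symbol is +1.

1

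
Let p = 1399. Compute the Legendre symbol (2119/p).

First reduce: 2119 ≡ 720 (mod 1399).
Pull out 2^4: since 1399 ≡ 7 (mod 8), (2/1399) = +1, so (2/1399)^4 = +1.
Reciprocity: 45 ≡ 1 and 1399 ≡ 3 (mod 4), so (45/1399) = +(1399/45).
Reduce top mod 45: now compute (4/45).
Pull out 2^2: since 45 ≡ 5 (mod 8), (2/45) = -1, so (2/45)^2 = +1.
Reached (1/45) = 1. Collecting the sign flips along the way, the symbol is +1.

1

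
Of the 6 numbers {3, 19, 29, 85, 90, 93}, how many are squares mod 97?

(3/97) = +1 → QR.
(19/97) = -1 → non-residue.
(29/97) = -1 → non-residue.
(85/97) = +1 → QR.
(90/97) = -1 → non-residue.
(93/97) = +1 → QR.
Total quadratic residues among the 6: 3.

3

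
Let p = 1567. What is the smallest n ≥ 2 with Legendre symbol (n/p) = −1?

3

(2/1567) = +1, so 2 is a residue.
(3/1567) = −1, so 3 is the smallest positive non-residue mod 1567.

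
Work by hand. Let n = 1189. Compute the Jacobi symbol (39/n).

Reciprocity: 39 ≡ 3 and 1189 ≡ 1 (mod 4), so (39/1189) = +(1189/39).
Reduce top mod 39: now compute (19/39).
Reciprocity: 19 ≡ 3 and 39 ≡ 3 (mod 4), so (19/39) = −(39/19).
Reduce top mod 19: now compute (1/19).
Reached (1/19) = 1. Collecting the sign flips along the way, the symbol is -1.

-1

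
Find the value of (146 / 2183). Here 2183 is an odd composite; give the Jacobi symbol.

Pull out 2: since 2183 ≡ 7 (mod 8), (2/2183) = +1.
Reciprocity: 73 ≡ 1 and 2183 ≡ 3 (mod 4), so (73/2183) = +(2183/73).
Reduce top mod 73: now compute (66/73).
Pull out 2: since 73 ≡ 1 (mod 8), (2/73) = +1.
Reciprocity: 33 ≡ 1 and 73 ≡ 1 (mod 4), so (33/73) = +(73/33).
Reduce top mod 33: now compute (7/33).
Reciprocity: 7 ≡ 3 and 33 ≡ 1 (mod 4), so (7/33) = +(33/7).
Reduce top mod 7: now compute (5/7).
Reciprocity: 5 ≡ 1 and 7 ≡ 3 (mod 4), so (5/7) = +(7/5).
Reduce top mod 5: now compute (2/5).
Pull out 2: since 5 ≡ 5 (mod 8), (2/5) = -1.
Reached (1/5) = 1. Collecting the sign flips along the way, the symbol is -1.

-1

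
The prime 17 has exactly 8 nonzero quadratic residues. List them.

1 2 4 8 9 13 15 16

Square k = 1,…,8 (k and 17−k give the same square):
1²=1, 2²=4, 3²=9, 4²=16, 5²≡8, 6²≡2, 7²≡15, 8²≡13 (mod 17).
So the quadratic residues mod 17 are {1, 2, 4, 8, 9, 13, 15, 16}.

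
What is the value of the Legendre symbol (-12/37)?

Euler's criterion: (-12/37) ≡ 25^18 (mod 37).
25^2 ≡ 33 (mod 37)
25^4 ≡ 16 (mod 37)
25^8 ≡ 34 (mod 37)
25^16 ≡ 9 (mod 37)
25^18 = 25^(16+2) ≡ 1 (mod 37).
Result is 1, so (-12/37) = 1.

1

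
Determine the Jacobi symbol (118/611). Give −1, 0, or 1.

Pull out 2: since 611 ≡ 3 (mod 8), (2/611) = -1.
Reciprocity: 59 ≡ 3 and 611 ≡ 3 (mod 4), so (59/611) = −(611/59).
Reduce top mod 59: now compute (21/59).
Reciprocity: 21 ≡ 1 and 59 ≡ 3 (mod 4), so (21/59) = +(59/21).
Reduce top mod 21: now compute (17/21).
Reciprocity: 17 ≡ 1 and 21 ≡ 1 (mod 4), so (17/21) = +(21/17).
Reduce top mod 17: now compute (4/17).
Pull out 2^2: since 17 ≡ 1 (mod 8), (2/17) = +1, so (2/17)^2 = +1.
Reached (1/17) = 1. Collecting the sign flips along the way, the symbol is +1.

1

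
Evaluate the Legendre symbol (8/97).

1

Euler's criterion: (8/97) ≡ 8^48 (mod 97).
8^2 ≡ 64 (mod 97)
8^4 ≡ 22 (mod 97)
8^8 ≡ 96 (mod 97)
8^16 ≡ 1 (mod 97)
8^32 ≡ 1 (mod 97)
8^48 = 8^(32+16) ≡ 1 (mod 97).
Result is 1, so (8/97) = 1.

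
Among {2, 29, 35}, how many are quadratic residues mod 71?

(2/71) = +1 → QR.
(29/71) = +1 → QR.
(35/71) = -1 → non-residue.
Total quadratic residues among the 3: 2.

2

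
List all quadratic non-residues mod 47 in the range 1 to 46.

Square k = 1,…,23 (k and 47−k give the same square):
1²=1, 2²=4, 3²=9, 4²=16, 5²=25, 6²=36, 7²≡2, 8²≡17, 9²≡34, 10²≡6, 11²≡27, 12²≡3, 13²≡28, 14²≡8, 15²≡37, 16²≡21, 17²≡7, 18²≡42, 19²≡32, 20²≡24, 21²≡18, 22²≡14, 23²≡12 (mod 47).
The residues are {1, 2, 3, 4, 6, 7, 8, 9, 12, 14, 16, 17, 18, 21, 24, 25, 27, 28, 32, 34, 36, 37, 42}; the non-residues are the remaining 23 nonzero classes.

5, 10, 11, 13, 15, 19, 20, 22, 23, 26, 29, 30, 31, 33, 35, 38, 39, 40, 41, 43, 44, 45, 46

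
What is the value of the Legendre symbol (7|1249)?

Reciprocity: 7 ≡ 3 and 1249 ≡ 1 (mod 4), so (7/1249) = +(1249/7).
Reduce top mod 7: now compute (3/7).
Reciprocity: 3 ≡ 3 and 7 ≡ 3 (mod 4), so (3/7) = −(7/3).
Reduce top mod 3: now compute (1/3).
Reached (1/3) = 1. Collecting the sign flips along the way, the symbol is -1.

-1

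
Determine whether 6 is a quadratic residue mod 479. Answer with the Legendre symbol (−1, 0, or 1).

Pull out 2: since 479 ≡ 7 (mod 8), (2/479) = +1.
Reciprocity: 3 ≡ 3 and 479 ≡ 3 (mod 4), so (3/479) = −(479/3).
Reduce top mod 3: now compute (2/3).
Pull out 2: since 3 ≡ 3 (mod 8), (2/3) = -1.
Reached (1/3) = 1. Collecting the sign flips along the way, the symbol is +1.

1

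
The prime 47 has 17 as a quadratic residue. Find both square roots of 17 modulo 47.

8, 39

Since 47 ≡ 3 (mod 4), a square root of 17 is 17^((47+1)/4) = 17^12 mod 47.
Repeated squaring: 17^2≡7, 17^4≡2, 17^8≡4 (mod 47).
17^12 = 17^(8+4) ≡ 8 (mod 47).
Check: 8² = 64 ≡ 17 (mod 47). The two roots are 8 and 39.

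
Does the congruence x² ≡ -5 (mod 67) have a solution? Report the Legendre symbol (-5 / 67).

Euler's criterion: (-5/67) ≡ 62^33 (mod 67).
62^2 ≡ 25 (mod 67)
62^4 ≡ 22 (mod 67)
62^8 ≡ 15 (mod 67)
62^16 ≡ 24 (mod 67)
62^32 ≡ 40 (mod 67)
62^33 = 62^(32+1) ≡ 1 (mod 67).
Result is 1, so (-5/67) = 1.

1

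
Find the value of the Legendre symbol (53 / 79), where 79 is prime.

-1

Reciprocity: 53 ≡ 1 and 79 ≡ 3 (mod 4), so (53/79) = +(79/53).
Reduce top mod 53: now compute (26/53).
Pull out 2: since 53 ≡ 5 (mod 8), (2/53) = -1.
Reciprocity: 13 ≡ 1 and 53 ≡ 1 (mod 4), so (13/53) = +(53/13).
Reduce top mod 13: now compute (1/13).
Reached (1/13) = 1. Collecting the sign flips along the way, the symbol is -1.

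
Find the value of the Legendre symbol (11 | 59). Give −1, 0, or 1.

-1

Euler's criterion: (11/59) ≡ 11^29 (mod 59).
11^2 ≡ 3 (mod 59)
11^4 ≡ 9 (mod 59)
11^8 ≡ 22 (mod 59)
11^16 ≡ 12 (mod 59)
11^29 = 11^(16+8+4+1) ≡ 58 (mod 59).
Result is 58 ≡ −1, so (11/59) = −1.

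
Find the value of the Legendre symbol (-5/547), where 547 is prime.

First reduce: -5 ≡ 542 (mod 547).
Pull out 2: since 547 ≡ 3 (mod 8), (2/547) = -1.
Reciprocity: 271 ≡ 3 and 547 ≡ 3 (mod 4), so (271/547) = −(547/271).
Reduce top mod 271: now compute (5/271).
Reciprocity: 5 ≡ 1 and 271 ≡ 3 (mod 4), so (5/271) = +(271/5).
Reduce top mod 5: now compute (1/5).
Reached (1/5) = 1. Collecting the sign flips along the way, the symbol is +1.

1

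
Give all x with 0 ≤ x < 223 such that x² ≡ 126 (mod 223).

55, 168

Since 223 ≡ 3 (mod 4), a square root of 126 is 126^((223+1)/4) = 126^56 mod 223.
Repeated squaring: 126^2≡43, 126^4≡65, 126^8≡211, 126^16≡144, 126^32≡220 (mod 223).
126^56 = 126^(32+16+8) ≡ 55 (mod 223).
Check: 55² = 3025 ≡ 126 (mod 223). The two roots are 55 and 168.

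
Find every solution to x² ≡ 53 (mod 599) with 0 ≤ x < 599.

132, 467

Since 599 ≡ 3 (mod 4), a square root of 53 is 53^((599+1)/4) = 53^150 mod 599.
Repeated squaring: 53^2≡413, 53^4≡453, 53^8≡351, 53^16≡406, 53^32≡111, 53^64≡341, 53^128≡75 (mod 599).
53^150 = 53^(128+16+4+2) ≡ 467 (mod 599).
Check: 467² = 218089 ≡ 53 (mod 599). The two roots are 132 and 467.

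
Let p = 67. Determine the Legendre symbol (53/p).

-1

Euler's criterion: (53/67) ≡ 53^33 (mod 67).
53^2 ≡ 62 (mod 67)
53^4 ≡ 25 (mod 67)
53^8 ≡ 22 (mod 67)
53^16 ≡ 15 (mod 67)
53^32 ≡ 24 (mod 67)
53^33 = 53^(32+1) ≡ 66 (mod 67).
Result is 66 ≡ −1, so (53/67) = −1.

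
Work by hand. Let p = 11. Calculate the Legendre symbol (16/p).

1

Euler's criterion: (16/11) ≡ 5^5 (mod 11).
5^2 ≡ 3 (mod 11)
5^4 ≡ 9 (mod 11)
5^5 = 5^(4+1) ≡ 1 (mod 11).
Result is 1, so (16/11) = 1.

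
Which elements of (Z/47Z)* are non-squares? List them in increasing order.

Square k = 1,…,23 (k and 47−k give the same square):
1²=1, 2²=4, 3²=9, 4²=16, 5²=25, 6²=36, 7²≡2, 8²≡17, 9²≡34, 10²≡6, 11²≡27, 12²≡3, 13²≡28, 14²≡8, 15²≡37, 16²≡21, 17²≡7, 18²≡42, 19²≡32, 20²≡24, 21²≡18, 22²≡14, 23²≡12 (mod 47).
The residues are {1, 2, 3, 4, 6, 7, 8, 9, 12, 14, 16, 17, 18, 21, 24, 25, 27, 28, 32, 34, 36, 37, 42}; the non-residues are the remaining 23 nonzero classes.

5,10,11,13,15,19,20,22,23,26,29,30,31,33,35,38,39,40,41,43,44,45,46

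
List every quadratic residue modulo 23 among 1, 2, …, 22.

Square k = 1,…,11 (k and 23−k give the same square):
1²=1, 2²=4, 3²=9, 4²=16, 5²≡2, 6²≡13, 7²≡3, 8²≡18, 9²≡12, 10²≡8, 11²≡6 (mod 23).
So the quadratic residues mod 23 are {1, 2, 3, 4, 6, 8, 9, 12, 13, 16, 18}.

1 2 3 4 6 8 9 12 13 16 18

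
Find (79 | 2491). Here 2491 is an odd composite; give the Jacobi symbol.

-1

Reciprocity: 79 ≡ 3 and 2491 ≡ 3 (mod 4), so (79/2491) = −(2491/79).
Reduce top mod 79: now compute (42/79).
Pull out 2: since 79 ≡ 7 (mod 8), (2/79) = +1.
Reciprocity: 21 ≡ 1 and 79 ≡ 3 (mod 4), so (21/79) = +(79/21).
Reduce top mod 21: now compute (16/21).
Pull out 2^4: since 21 ≡ 5 (mod 8), (2/21) = -1, so (2/21)^4 = +1.
Reached (1/21) = 1. Collecting the sign flips along the way, the symbol is -1.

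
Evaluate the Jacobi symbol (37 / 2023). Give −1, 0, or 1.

1

Reciprocity: 37 ≡ 1 and 2023 ≡ 3 (mod 4), so (37/2023) = +(2023/37).
Reduce top mod 37: now compute (25/37).
Reciprocity: 25 ≡ 1 and 37 ≡ 1 (mod 4), so (25/37) = +(37/25).
Reduce top mod 25: now compute (12/25).
Pull out 2^2: since 25 ≡ 1 (mod 8), (2/25) = +1, so (2/25)^2 = +1.
Reciprocity: 3 ≡ 3 and 25 ≡ 1 (mod 4), so (3/25) = +(25/3).
Reduce top mod 3: now compute (1/3).
Reached (1/3) = 1. Collecting the sign flips along the way, the symbol is +1.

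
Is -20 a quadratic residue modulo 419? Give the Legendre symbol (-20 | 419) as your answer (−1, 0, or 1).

-1

First reduce: -20 ≡ 399 (mod 419).
Reciprocity: 399 ≡ 3 and 419 ≡ 3 (mod 4), so (399/419) = −(419/399).
Reduce top mod 399: now compute (20/399).
Pull out 2^2: since 399 ≡ 7 (mod 8), (2/399) = +1, so (2/399)^2 = +1.
Reciprocity: 5 ≡ 1 and 399 ≡ 3 (mod 4), so (5/399) = +(399/5).
Reduce top mod 5: now compute (4/5).
Pull out 2^2: since 5 ≡ 5 (mod 8), (2/5) = -1, so (2/5)^2 = +1.
Reached (1/5) = 1. Collecting the sign flips along the way, the symbol is -1.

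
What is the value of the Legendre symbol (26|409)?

-1

Pull out 2: since 409 ≡ 1 (mod 8), (2/409) = +1.
Reciprocity: 13 ≡ 1 and 409 ≡ 1 (mod 4), so (13/409) = +(409/13).
Reduce top mod 13: now compute (6/13).
Pull out 2: since 13 ≡ 5 (mod 8), (2/13) = -1.
Reciprocity: 3 ≡ 3 and 13 ≡ 1 (mod 4), so (3/13) = +(13/3).
Reduce top mod 3: now compute (1/3).
Reached (1/3) = 1. Collecting the sign flips along the way, the symbol is -1.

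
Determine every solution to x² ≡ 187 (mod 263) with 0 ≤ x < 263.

Since 263 ≡ 3 (mod 4), a square root of 187 is 187^((263+1)/4) = 187^66 mod 263.
Repeated squaring: 187^2≡253, 187^4≡100, 187^8≡6, 187^16≡36, 187^32≡244, 187^64≡98 (mod 263).
187^66 = 187^(64+2) ≡ 72 (mod 263).
Check: 72² = 5184 ≡ 187 (mod 263). The two roots are 72 and 191.

72, 191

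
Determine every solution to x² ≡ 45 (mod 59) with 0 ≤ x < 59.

Since 59 ≡ 3 (mod 4), a square root of 45 is 45^((59+1)/4) = 45^15 mod 59.
Repeated squaring: 45^2≡19, 45^4≡7, 45^8≡49 (mod 59).
45^15 = 45^(8+4+2+1) ≡ 35 (mod 59).
Check: 35² = 1225 ≡ 45 (mod 59). The two roots are 24 and 35.

24, 35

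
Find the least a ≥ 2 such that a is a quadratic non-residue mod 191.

(2/191) = +1, so 2 is a residue.
(3/191) = +1, so 3 is a residue.
(4/191) = +1, so 4 is a residue.
(5/191) = +1, so 5 is a residue.
(6/191) = +1, so 6 is a residue.
(7/191) = −1, so 7 is the smallest positive non-residue mod 191.

7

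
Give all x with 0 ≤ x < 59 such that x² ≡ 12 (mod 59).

Since 59 ≡ 3 (mod 4), a square root of 12 is 12^((59+1)/4) = 12^15 mod 59.
Repeated squaring: 12^2≡26, 12^4≡27, 12^8≡21 (mod 59).
12^15 = 12^(8+4+2+1) ≡ 22 (mod 59).
Check: 22² = 484 ≡ 12 (mod 59). The two roots are 22 and 37.

22, 37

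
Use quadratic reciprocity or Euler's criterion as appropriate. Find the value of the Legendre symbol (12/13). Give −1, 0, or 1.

Pull out 2^2: since 13 ≡ 5 (mod 8), (2/13) = -1, so (2/13)^2 = +1.
Reciprocity: 3 ≡ 3 and 13 ≡ 1 (mod 4), so (3/13) = +(13/3).
Reduce top mod 3: now compute (1/3).
Reached (1/3) = 1. Collecting the sign flips along the way, the symbol is +1.

1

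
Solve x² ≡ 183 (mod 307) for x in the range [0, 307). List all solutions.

Since 307 ≡ 3 (mod 4), a square root of 183 is 183^((307+1)/4) = 183^77 mod 307.
Repeated squaring: 183^2≡26, 183^4≡62, 183^8≡160, 183^16≡119, 183^32≡39, 183^64≡293 (mod 307).
183^77 = 183^(64+8+4+1) ≡ 262 (mod 307).
Check: 262² = 68644 ≡ 183 (mod 307). The two roots are 45 and 262.

45, 262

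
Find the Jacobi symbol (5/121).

Reciprocity: 5 ≡ 1 and 121 ≡ 1 (mod 4), so (5/121) = +(121/5).
Reduce top mod 5: now compute (1/5).
Reached (1/5) = 1. Collecting the sign flips along the way, the symbol is +1.

1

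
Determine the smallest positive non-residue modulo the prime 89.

3

(2/89) = +1, so 2 is a residue.
(3/89) = −1, so 3 is the smallest positive non-residue mod 89.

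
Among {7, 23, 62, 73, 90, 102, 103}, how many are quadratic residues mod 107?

(7/107) = -1 → non-residue.
(23/107) = +1 → QR.
(62/107) = +1 → QR.
(73/107) = -1 → non-residue.
(90/107) = +1 → QR.
(102/107) = +1 → QR.
(103/107) = -1 → non-residue.
Total quadratic residues among the 7: 4.

4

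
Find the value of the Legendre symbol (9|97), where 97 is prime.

Reciprocity: 9 ≡ 1 and 97 ≡ 1 (mod 4), so (9/97) = +(97/9).
Reduce top mod 9: now compute (7/9).
Reciprocity: 7 ≡ 3 and 9 ≡ 1 (mod 4), so (7/9) = +(9/7).
Reduce top mod 7: now compute (2/7).
Pull out 2: since 7 ≡ 7 (mod 8), (2/7) = +1.
Reached (1/7) = 1. Collecting the sign flips along the way, the symbol is +1.

1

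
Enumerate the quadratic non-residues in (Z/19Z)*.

2, 3, 8, 10, 12, 13, 14, 15, 18

Square k = 1,…,9 (k and 19−k give the same square):
1²=1, 2²=4, 3²=9, 4²=16, 5²≡6, 6²≡17, 7²≡11, 8²≡7, 9²≡5 (mod 19).
The residues are {1, 4, 5, 6, 7, 9, 11, 16, 17}; the non-residues are the remaining 9 nonzero classes.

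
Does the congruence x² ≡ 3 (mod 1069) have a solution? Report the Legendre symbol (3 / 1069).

1

Reciprocity: 3 ≡ 3 and 1069 ≡ 1 (mod 4), so (3/1069) = +(1069/3).
Reduce top mod 3: now compute (1/3).
Reached (1/3) = 1. Collecting the sign flips along the way, the symbol is +1.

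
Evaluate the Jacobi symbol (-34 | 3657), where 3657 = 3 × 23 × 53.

1

First reduce: -34 ≡ 3623 (mod 3657).
Reciprocity: 3623 ≡ 3 and 3657 ≡ 1 (mod 4), so (3623/3657) = +(3657/3623).
Reduce top mod 3623: now compute (34/3623).
Pull out 2: since 3623 ≡ 7 (mod 8), (2/3623) = +1.
Reciprocity: 17 ≡ 1 and 3623 ≡ 3 (mod 4), so (17/3623) = +(3623/17).
Reduce top mod 17: now compute (2/17).
Pull out 2: since 17 ≡ 1 (mod 8), (2/17) = +1.
Reached (1/17) = 1. Collecting the sign flips along the way, the symbol is +1.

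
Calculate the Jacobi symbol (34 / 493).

Pull out 2: since 493 ≡ 5 (mod 8), (2/493) = -1.
Reciprocity: 17 ≡ 1 and 493 ≡ 1 (mod 4), so (17/493) = +(493/17).
Reduce top mod 17: now compute (0/17).
Top reduces to 0: gcd > 1, so the symbol is 0.

0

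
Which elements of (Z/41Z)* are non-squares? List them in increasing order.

3, 6, 7, 11, 12, 13, 14, 15, 17, 19, 22, 24, 26, 27, 28, 29, 30, 34, 35, 38

Square k = 1,…,20 (k and 41−k give the same square):
1²=1, 2²=4, 3²=9, 4²=16, 5²=25, 6²=36, 7²≡8, 8²≡23, 9²≡40, 10²≡18, 11²≡39, 12²≡21, 13²≡5, 14²≡32, 15²≡20, 16²≡10, 17²≡2, 18²≡37, 19²≡33, 20²≡31 (mod 41).
The residues are {1, 2, 4, 5, 8, 9, 10, 16, 18, 20, 21, 23, 25, 31, 32, 33, 36, 37, 39, 40}; the non-residues are the remaining 20 nonzero classes.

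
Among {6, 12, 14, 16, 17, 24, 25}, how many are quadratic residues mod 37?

(6/37) = -1 → non-residue.
(12/37) = +1 → QR.
(14/37) = -1 → non-residue.
(16/37) = +1 → QR.
(17/37) = -1 → non-residue.
(24/37) = -1 → non-residue.
(25/37) = +1 → QR.
Total quadratic residues among the 7: 3.

3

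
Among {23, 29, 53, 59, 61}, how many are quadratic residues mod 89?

(23/89) = -1 → non-residue.
(29/89) = -1 → non-residue.
(53/89) = +1 → QR.
(59/89) = -1 → non-residue.
(61/89) = -1 → non-residue.
Total quadratic residues among the 5: 1.

1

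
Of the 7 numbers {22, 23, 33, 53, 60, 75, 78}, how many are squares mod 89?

3

(22/89) = +1 → QR.
(23/89) = -1 → non-residue.
(33/89) = -1 → non-residue.
(53/89) = +1 → QR.
(60/89) = -1 → non-residue.
(75/89) = -1 → non-residue.
(78/89) = +1 → QR.
Total quadratic residues among the 7: 3.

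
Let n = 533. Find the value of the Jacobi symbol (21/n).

Reciprocity: 21 ≡ 1 and 533 ≡ 1 (mod 4), so (21/533) = +(533/21).
Reduce top mod 21: now compute (8/21).
Pull out 2^3: since 21 ≡ 5 (mod 8), (2/21) = -1, so (2/21)^3 = -1.
Reached (1/21) = 1. Collecting the sign flips along the way, the symbol is -1.

-1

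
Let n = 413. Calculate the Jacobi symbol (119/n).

0

Reciprocity: 119 ≡ 3 and 413 ≡ 1 (mod 4), so (119/413) = +(413/119).
Reduce top mod 119: now compute (56/119).
Pull out 2^3: since 119 ≡ 7 (mod 8), (2/119) = +1, so (2/119)^3 = +1.
Reciprocity: 7 ≡ 3 and 119 ≡ 3 (mod 4), so (7/119) = −(119/7).
Reduce top mod 7: now compute (0/7).
Top reduces to 0: gcd > 1, so the symbol is 0.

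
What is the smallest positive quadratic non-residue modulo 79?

(2/79) = +1, so 2 is a residue.
(3/79) = −1, so 3 is the smallest positive non-residue mod 79.

3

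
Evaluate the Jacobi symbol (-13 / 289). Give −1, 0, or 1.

First reduce: -13 ≡ 276 (mod 289).
Pull out 2^2: since 289 ≡ 1 (mod 8), (2/289) = +1, so (2/289)^2 = +1.
Reciprocity: 69 ≡ 1 and 289 ≡ 1 (mod 4), so (69/289) = +(289/69).
Reduce top mod 69: now compute (13/69).
Reciprocity: 13 ≡ 1 and 69 ≡ 1 (mod 4), so (13/69) = +(69/13).
Reduce top mod 13: now compute (4/13).
Pull out 2^2: since 13 ≡ 5 (mod 8), (2/13) = -1, so (2/13)^2 = +1.
Reached (1/13) = 1. Collecting the sign flips along the way, the symbol is +1.

1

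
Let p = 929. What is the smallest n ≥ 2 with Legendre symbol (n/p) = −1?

(2/929) = +1, so 2 is a residue.
(3/929) = −1, so 3 is the smallest positive non-residue mod 929.

3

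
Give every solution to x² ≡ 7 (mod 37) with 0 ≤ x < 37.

9, 28

37 ≡ 1 (mod 4), so we find a root by search.
Trying successive values, 9² = 81 ≡ 7 (mod 37). The other root is 37 − 9 = 28.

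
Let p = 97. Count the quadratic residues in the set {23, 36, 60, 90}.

1

(23/97) = -1 → non-residue.
(36/97) = +1 → QR.
(60/97) = -1 → non-residue.
(90/97) = -1 → non-residue.
Total quadratic residues among the 4: 1.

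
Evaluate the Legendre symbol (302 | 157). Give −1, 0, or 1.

1

Euler's criterion: (302/157) ≡ 145^78 (mod 157).
145^2 ≡ 144 (mod 157)
145^4 ≡ 12 (mod 157)
145^8 ≡ 144 (mod 157)
145^16 ≡ 12 (mod 157)
145^32 ≡ 144 (mod 157)
145^64 ≡ 12 (mod 157)
145^78 = 145^(64+8+4+2) ≡ 1 (mod 157).
Result is 1, so (302/157) = 1.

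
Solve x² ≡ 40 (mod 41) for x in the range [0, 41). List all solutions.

41 ≡ 1 (mod 4), so we find a root by search.
Trying successive values, 9² = 81 ≡ 40 (mod 41). The other root is 41 − 9 = 32.

9, 32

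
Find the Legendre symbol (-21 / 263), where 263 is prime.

1

First reduce: -21 ≡ 242 (mod 263).
Pull out 2: since 263 ≡ 7 (mod 8), (2/263) = +1.
Reciprocity: 121 ≡ 1 and 263 ≡ 3 (mod 4), so (121/263) = +(263/121).
Reduce top mod 121: now compute (21/121).
Reciprocity: 21 ≡ 1 and 121 ≡ 1 (mod 4), so (21/121) = +(121/21).
Reduce top mod 21: now compute (16/21).
Pull out 2^4: since 21 ≡ 5 (mod 8), (2/21) = -1, so (2/21)^4 = +1.
Reached (1/21) = 1. Collecting the sign flips along the way, the symbol is +1.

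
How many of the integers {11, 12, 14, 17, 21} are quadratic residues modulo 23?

(11/23) = -1 → non-residue.
(12/23) = +1 → QR.
(14/23) = -1 → non-residue.
(17/23) = -1 → non-residue.
(21/23) = -1 → non-residue.
Total quadratic residues among the 5: 1.

1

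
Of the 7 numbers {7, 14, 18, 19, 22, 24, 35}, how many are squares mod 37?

1

(7/37) = +1 → QR.
(14/37) = -1 → non-residue.
(18/37) = -1 → non-residue.
(19/37) = -1 → non-residue.
(22/37) = -1 → non-residue.
(24/37) = -1 → non-residue.
(35/37) = -1 → non-residue.
Total quadratic residues among the 7: 1.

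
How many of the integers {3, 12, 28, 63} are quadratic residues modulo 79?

0

(3/79) = -1 → non-residue.
(12/79) = -1 → non-residue.
(28/79) = -1 → non-residue.
(63/79) = -1 → non-residue.
Total quadratic residues among the 4: 0.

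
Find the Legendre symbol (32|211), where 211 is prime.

Pull out 2^5: since 211 ≡ 3 (mod 8), (2/211) = -1, so (2/211)^5 = -1.
Reached (1/211) = 1. Collecting the sign flips along the way, the symbol is -1.

-1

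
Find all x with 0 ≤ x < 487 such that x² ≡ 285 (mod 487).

218, 269

Since 487 ≡ 3 (mod 4), a square root of 285 is 285^((487+1)/4) = 285^122 mod 487.
Repeated squaring: 285^2≡383, 285^4≡102, 285^8≡177, 285^16≡161, 285^32≡110, 285^64≡412 (mod 487).
285^122 = 285^(64+32+16+8+2) ≡ 269 (mod 487).
Check: 269² = 72361 ≡ 285 (mod 487). The two roots are 218 and 269.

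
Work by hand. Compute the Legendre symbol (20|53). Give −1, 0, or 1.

Euler's criterion: (20/53) ≡ 20^26 (mod 53).
20^2 ≡ 29 (mod 53)
20^4 ≡ 46 (mod 53)
20^8 ≡ 49 (mod 53)
20^16 ≡ 16 (mod 53)
20^26 = 20^(16+8+2) ≡ 52 (mod 53).
Result is 52 ≡ −1, so (20/53) = −1.

-1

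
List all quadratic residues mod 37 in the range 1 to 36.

Square k = 1,…,18 (k and 37−k give the same square):
1²=1, 2²=4, 3²=9, 4²=16, 5²=25, 6²=36, 7²≡12, 8²≡27, 9²≡7, 10²≡26, 11²≡10, 12²≡33, 13²≡21, 14²≡11, 15²≡3, 16²≡34, 17²≡30, 18²≡28 (mod 37).
So the quadratic residues mod 37 are {1, 3, 4, 7, 9, 10, 11, 12, 16, 21, 25, 26, 27, 28, 30, 33, 34, 36}.

1, 3, 4, 7, 9, 10, 11, 12, 16, 21, 25, 26, 27, 28, 30, 33, 34, 36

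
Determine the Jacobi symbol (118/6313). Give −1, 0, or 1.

0

Pull out 2: since 6313 ≡ 1 (mod 8), (2/6313) = +1.
Reciprocity: 59 ≡ 3 and 6313 ≡ 1 (mod 4), so (59/6313) = +(6313/59).
Reduce top mod 59: now compute (0/59).
Top reduces to 0: gcd > 1, so the symbol is 0.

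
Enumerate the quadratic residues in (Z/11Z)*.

1 3 4 5 9

Square k = 1,…,5 (k and 11−k give the same square):
1²=1, 2²=4, 3²=9, 4²≡5, 5²≡3 (mod 11).
So the quadratic residues mod 11 are {1, 3, 4, 5, 9}.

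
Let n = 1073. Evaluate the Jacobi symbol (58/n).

0

Pull out 2: since 1073 ≡ 1 (mod 8), (2/1073) = +1.
Reciprocity: 29 ≡ 1 and 1073 ≡ 1 (mod 4), so (29/1073) = +(1073/29).
Reduce top mod 29: now compute (0/29).
Top reduces to 0: gcd > 1, so the symbol is 0.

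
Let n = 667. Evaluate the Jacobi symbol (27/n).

Reciprocity: 27 ≡ 3 and 667 ≡ 3 (mod 4), so (27/667) = −(667/27).
Reduce top mod 27: now compute (19/27).
Reciprocity: 19 ≡ 3 and 27 ≡ 3 (mod 4), so (19/27) = −(27/19).
Reduce top mod 19: now compute (8/19).
Pull out 2^3: since 19 ≡ 3 (mod 8), (2/19) = -1, so (2/19)^3 = -1.
Reached (1/19) = 1. Collecting the sign flips along the way, the symbol is -1.

-1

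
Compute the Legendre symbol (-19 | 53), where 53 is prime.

-1

First reduce: -19 ≡ 34 (mod 53).
Pull out 2: since 53 ≡ 5 (mod 8), (2/53) = -1.
Reciprocity: 17 ≡ 1 and 53 ≡ 1 (mod 4), so (17/53) = +(53/17).
Reduce top mod 17: now compute (2/17).
Pull out 2: since 17 ≡ 1 (mod 8), (2/17) = +1.
Reached (1/17) = 1. Collecting the sign flips along the way, the symbol is -1.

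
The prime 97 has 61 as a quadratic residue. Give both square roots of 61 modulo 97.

97 ≡ 1 (mod 4), so we find a root by search.
Trying successive values, 35² = 1225 ≡ 61 (mod 97). The other root is 97 − 35 = 62.

35, 62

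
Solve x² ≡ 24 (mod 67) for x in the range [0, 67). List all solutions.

15, 52

Since 67 ≡ 3 (mod 4), a square root of 24 is 24^((67+1)/4) = 24^17 mod 67.
Repeated squaring: 24^2≡40, 24^4≡59, 24^8≡64, 24^16≡9 (mod 67).
24^17 = 24^(16+1) ≡ 15 (mod 67).
Check: 15² = 225 ≡ 24 (mod 67). The two roots are 15 and 52.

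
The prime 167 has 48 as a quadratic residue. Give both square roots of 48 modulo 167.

81, 86

Since 167 ≡ 3 (mod 4), a square root of 48 is 48^((167+1)/4) = 48^42 mod 167.
Repeated squaring: 48^2≡133, 48^4≡154, 48^8≡2, 48^16≡4, 48^32≡16 (mod 167).
48^42 = 48^(32+8+2) ≡ 81 (mod 167).
Check: 81² = 6561 ≡ 48 (mod 167). The two roots are 81 and 86.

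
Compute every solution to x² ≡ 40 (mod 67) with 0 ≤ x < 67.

24, 43

Since 67 ≡ 3 (mod 4), a square root of 40 is 40^((67+1)/4) = 40^17 mod 67.
Repeated squaring: 40^2≡59, 40^4≡64, 40^8≡9, 40^16≡14 (mod 67).
40^17 = 40^(16+1) ≡ 24 (mod 67).
Check: 24² = 576 ≡ 40 (mod 67). The two roots are 24 and 43.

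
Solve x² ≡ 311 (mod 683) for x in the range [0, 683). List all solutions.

243, 440

Since 683 ≡ 3 (mod 4), a square root of 311 is 311^((683+1)/4) = 311^171 mod 683.
Repeated squaring: 311^2≡418, 311^4≡559, 311^8≡350, 311^16≡243, 311^32≡311, 311^64≡418, 311^128≡559 (mod 683).
311^171 = 311^(128+32+8+2+1) ≡ 243 (mod 683).
Check: 243² = 59049 ≡ 311 (mod 683). The two roots are 243 and 440.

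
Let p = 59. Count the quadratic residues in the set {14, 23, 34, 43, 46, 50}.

(14/59) = -1 → non-residue.
(23/59) = -1 → non-residue.
(34/59) = -1 → non-residue.
(43/59) = -1 → non-residue.
(46/59) = +1 → QR.
(50/59) = -1 → non-residue.
Total quadratic residues among the 6: 1.

1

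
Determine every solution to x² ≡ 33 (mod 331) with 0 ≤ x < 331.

73, 258

Since 331 ≡ 3 (mod 4), a square root of 33 is 33^((331+1)/4) = 33^83 mod 331.
Repeated squaring: 33^2≡96, 33^4≡279, 33^8≡56, 33^16≡157, 33^32≡155, 33^64≡193 (mod 331).
33^83 = 33^(64+16+2+1) ≡ 258 (mod 331).
Check: 258² = 66564 ≡ 33 (mod 331). The two roots are 73 and 258.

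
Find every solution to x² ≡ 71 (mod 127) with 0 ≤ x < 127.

Since 127 ≡ 3 (mod 4), a square root of 71 is 71^((127+1)/4) = 71^32 mod 127.
Repeated squaring: 71^2≡88, 71^4≡124, 71^8≡9, 71^16≡81, 71^32≡84 (mod 127).
71^32 = 71^(32) ≡ 84 (mod 127).
Check: 84² = 7056 ≡ 71 (mod 127). The two roots are 43 and 84.

43, 84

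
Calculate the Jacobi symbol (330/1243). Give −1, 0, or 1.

0

Pull out 2: since 1243 ≡ 3 (mod 8), (2/1243) = -1.
Reciprocity: 165 ≡ 1 and 1243 ≡ 3 (mod 4), so (165/1243) = +(1243/165).
Reduce top mod 165: now compute (88/165).
Pull out 2^3: since 165 ≡ 5 (mod 8), (2/165) = -1, so (2/165)^3 = -1.
Reciprocity: 11 ≡ 3 and 165 ≡ 1 (mod 4), so (11/165) = +(165/11).
Reduce top mod 11: now compute (0/11).
Top reduces to 0: gcd > 1, so the symbol is 0.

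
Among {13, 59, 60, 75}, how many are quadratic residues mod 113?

(13/113) = +1 → QR.
(59/113) = -1 → non-residue.
(60/113) = +1 → QR.
(75/113) = -1 → non-residue.
Total quadratic residues among the 4: 2.

2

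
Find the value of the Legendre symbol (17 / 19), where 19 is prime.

1

Reciprocity: 17 ≡ 1 and 19 ≡ 3 (mod 4), so (17/19) = +(19/17).
Reduce top mod 17: now compute (2/17).
Pull out 2: since 17 ≡ 1 (mod 8), (2/17) = +1.
Reached (1/17) = 1. Collecting the sign flips along the way, the symbol is +1.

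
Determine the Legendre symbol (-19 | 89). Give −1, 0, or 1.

-1

First reduce: -19 ≡ 70 (mod 89).
Pull out 2: since 89 ≡ 1 (mod 8), (2/89) = +1.
Reciprocity: 35 ≡ 3 and 89 ≡ 1 (mod 4), so (35/89) = +(89/35).
Reduce top mod 35: now compute (19/35).
Reciprocity: 19 ≡ 3 and 35 ≡ 3 (mod 4), so (19/35) = −(35/19).
Reduce top mod 19: now compute (16/19).
Pull out 2^4: since 19 ≡ 3 (mod 8), (2/19) = -1, so (2/19)^4 = +1.
Reached (1/19) = 1. Collecting the sign flips along the way, the symbol is -1.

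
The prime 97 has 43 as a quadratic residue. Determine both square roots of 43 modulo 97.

97 ≡ 1 (mod 4), so we find a root by search.
Trying successive values, 25² = 625 ≡ 43 (mod 97). The other root is 97 − 25 = 72.

25, 72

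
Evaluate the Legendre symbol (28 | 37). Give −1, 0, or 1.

Pull out 2^2: since 37 ≡ 5 (mod 8), (2/37) = -1, so (2/37)^2 = +1.
Reciprocity: 7 ≡ 3 and 37 ≡ 1 (mod 4), so (7/37) = +(37/7).
Reduce top mod 7: now compute (2/7).
Pull out 2: since 7 ≡ 7 (mod 8), (2/7) = +1.
Reached (1/7) = 1. Collecting the sign flips along the way, the symbol is +1.

1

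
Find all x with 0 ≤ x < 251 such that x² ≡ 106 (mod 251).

68, 183

Since 251 ≡ 3 (mod 4), a square root of 106 is 106^((251+1)/4) = 106^63 mod 251.
Repeated squaring: 106^2≡192, 106^4≡218, 106^8≡85, 106^16≡197, 106^32≡155 (mod 251).
106^63 = 106^(32+16+8+4+2+1) ≡ 68 (mod 251).
Check: 68² = 4624 ≡ 106 (mod 251). The two roots are 68 and 183.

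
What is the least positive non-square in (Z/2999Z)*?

(2/2999) = +1, so 2 is a residue.
(3/2999) = +1, so 3 is a residue.
(4/2999) = +1, so 4 is a residue.
(5/2999) = +1, so 5 is a residue.
(6/2999) = +1, so 6 is a residue.
(7/2999) = +1, so 7 is a residue.
(8/2999) = +1, so 8 is a residue.
(9/2999) = +1, so 9 is a residue.
(10/2999) = +1, so 10 is a residue.
(11/2999) = +1, so 11 is a residue.
(12/2999) = +1, so 12 is a residue.
(13/2999) = +1, so 13 is a residue.
(14/2999) = +1, so 14 is a residue.
(15/2999) = +1, so 15 is a residue.
(16/2999) = +1, so 16 is a residue.
(17/2999) = −1, so 17 is the smallest positive non-residue mod 2999.

17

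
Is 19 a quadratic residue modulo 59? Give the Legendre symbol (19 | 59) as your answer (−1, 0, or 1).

Reciprocity: 19 ≡ 3 and 59 ≡ 3 (mod 4), so (19/59) = −(59/19).
Reduce top mod 19: now compute (2/19).
Pull out 2: since 19 ≡ 3 (mod 8), (2/19) = -1.
Reached (1/19) = 1. Collecting the sign flips along the way, the symbol is +1.

1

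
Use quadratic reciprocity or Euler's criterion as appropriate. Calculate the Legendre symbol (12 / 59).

Euler's criterion: (12/59) ≡ 12^29 (mod 59).
12^2 ≡ 26 (mod 59)
12^4 ≡ 27 (mod 59)
12^8 ≡ 21 (mod 59)
12^16 ≡ 28 (mod 59)
12^29 = 12^(16+8+4+1) ≡ 1 (mod 59).
Result is 1, so (12/59) = 1.

1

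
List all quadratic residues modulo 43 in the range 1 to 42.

Square k = 1,…,21 (k and 43−k give the same square):
1²=1, 2²=4, 3²=9, 4²=16, 5²=25, 6²=36, 7²≡6, 8²≡21, 9²≡38, 10²≡14, 11²≡35, 12²≡15, 13²≡40, 14²≡24, 15²≡10, 16²≡41, 17²≡31, 18²≡23, 19²≡17, 20²≡13, 21²≡11 (mod 43).
So the quadratic residues mod 43 are {1, 4, 6, 9, 10, 11, 13, 14, 15, 16, 17, 21, 23, 24, 25, 31, 35, 36, 38, 40, 41}.

1 4 6 9 10 11 13 14 15 16 17 21 23 24 25 31 35 36 38 40 41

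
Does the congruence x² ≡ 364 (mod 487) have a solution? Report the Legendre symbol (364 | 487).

Euler's criterion: (364/487) ≡ 364^243 (mod 487).
364^2 ≡ 32 (mod 487)
364^4 ≡ 50 (mod 487)
364^8 ≡ 65 (mod 487)
364^16 ≡ 329 (mod 487)
364^32 ≡ 127 (mod 487)
364^64 ≡ 58 (mod 487)
364^128 ≡ 442 (mod 487)
364^243 = 364^(128+64+32+16+2+1) ≡ 1 (mod 487).
Result is 1, so (364/487) = 1.

1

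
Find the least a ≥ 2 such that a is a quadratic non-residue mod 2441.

(2/2441) = +1, so 2 is a residue.
(3/2441) = −1, so 3 is the smallest positive non-residue mod 2441.

3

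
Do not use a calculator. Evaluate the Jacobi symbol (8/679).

1

Pull out 2^3: since 679 ≡ 7 (mod 8), (2/679) = +1, so (2/679)^3 = +1.
Reached (1/679) = 1. Collecting the sign flips along the way, the symbol is +1.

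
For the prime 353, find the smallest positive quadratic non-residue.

3

(2/353) = +1, so 2 is a residue.
(3/353) = −1, so 3 is the smallest positive non-residue mod 353.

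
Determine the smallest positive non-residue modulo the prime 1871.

7

(2/1871) = +1, so 2 is a residue.
(3/1871) = +1, so 3 is a residue.
(4/1871) = +1, so 4 is a residue.
(5/1871) = +1, so 5 is a residue.
(6/1871) = +1, so 6 is a residue.
(7/1871) = −1, so 7 is the smallest positive non-residue mod 1871.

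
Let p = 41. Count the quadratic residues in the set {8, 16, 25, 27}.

(8/41) = +1 → QR.
(16/41) = +1 → QR.
(25/41) = +1 → QR.
(27/41) = -1 → non-residue.
Total quadratic residues among the 4: 3.

3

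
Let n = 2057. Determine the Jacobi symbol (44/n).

Pull out 2^2: since 2057 ≡ 1 (mod 8), (2/2057) = +1, so (2/2057)^2 = +1.
Reciprocity: 11 ≡ 3 and 2057 ≡ 1 (mod 4), so (11/2057) = +(2057/11).
Reduce top mod 11: now compute (0/11).
Top reduces to 0: gcd > 1, so the symbol is 0.

0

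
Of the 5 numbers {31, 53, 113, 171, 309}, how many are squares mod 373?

2

(31/373) = +1 → QR.
(53/373) = -1 → non-residue.
(113/373) = -1 → non-residue.
(171/373) = -1 → non-residue.
(309/373) = +1 → QR.
Total quadratic residues among the 5: 2.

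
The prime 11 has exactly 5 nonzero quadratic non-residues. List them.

Square k = 1,…,5 (k and 11−k give the same square):
1²=1, 2²=4, 3²=9, 4²≡5, 5²≡3 (mod 11).
The residues are {1, 3, 4, 5, 9}; the non-residues are the remaining 5 nonzero classes.

2,6,7,8,10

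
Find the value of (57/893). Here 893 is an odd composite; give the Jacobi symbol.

0

Reciprocity: 57 ≡ 1 and 893 ≡ 1 (mod 4), so (57/893) = +(893/57).
Reduce top mod 57: now compute (38/57).
Pull out 2: since 57 ≡ 1 (mod 8), (2/57) = +1.
Reciprocity: 19 ≡ 3 and 57 ≡ 1 (mod 4), so (19/57) = +(57/19).
Reduce top mod 19: now compute (0/19).
Top reduces to 0: gcd > 1, so the symbol is 0.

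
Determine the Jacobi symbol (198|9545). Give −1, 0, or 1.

-1

Pull out 2: since 9545 ≡ 1 (mod 8), (2/9545) = +1.
Reciprocity: 99 ≡ 3 and 9545 ≡ 1 (mod 4), so (99/9545) = +(9545/99).
Reduce top mod 99: now compute (41/99).
Reciprocity: 41 ≡ 1 and 99 ≡ 3 (mod 4), so (41/99) = +(99/41).
Reduce top mod 41: now compute (17/41).
Reciprocity: 17 ≡ 1 and 41 ≡ 1 (mod 4), so (17/41) = +(41/17).
Reduce top mod 17: now compute (7/17).
Reciprocity: 7 ≡ 3 and 17 ≡ 1 (mod 4), so (7/17) = +(17/7).
Reduce top mod 7: now compute (3/7).
Reciprocity: 3 ≡ 3 and 7 ≡ 3 (mod 4), so (3/7) = −(7/3).
Reduce top mod 3: now compute (1/3).
Reached (1/3) = 1. Collecting the sign flips along the way, the symbol is -1.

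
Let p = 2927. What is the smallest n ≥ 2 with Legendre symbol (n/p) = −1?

(2/2927) = +1, so 2 is a residue.
(3/2927) = +1, so 3 is a residue.
(4/2927) = +1, so 4 is a residue.
(5/2927) = −1, so 5 is the smallest positive non-residue mod 2927.

5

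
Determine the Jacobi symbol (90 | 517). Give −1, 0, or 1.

Pull out 2: since 517 ≡ 5 (mod 8), (2/517) = -1.
Reciprocity: 45 ≡ 1 and 517 ≡ 1 (mod 4), so (45/517) = +(517/45).
Reduce top mod 45: now compute (22/45).
Pull out 2: since 45 ≡ 5 (mod 8), (2/45) = -1.
Reciprocity: 11 ≡ 3 and 45 ≡ 1 (mod 4), so (11/45) = +(45/11).
Reduce top mod 11: now compute (1/11).
Reached (1/11) = 1. Collecting the sign flips along the way, the symbol is +1.

1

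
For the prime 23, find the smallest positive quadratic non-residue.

5

(2/23) = +1, so 2 is a residue.
(3/23) = +1, so 3 is a residue.
(4/23) = +1, so 4 is a residue.
(5/23) = −1, so 5 is the smallest positive non-residue mod 23.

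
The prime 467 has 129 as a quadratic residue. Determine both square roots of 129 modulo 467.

Since 467 ≡ 3 (mod 4), a square root of 129 is 129^((467+1)/4) = 129^117 mod 467.
Repeated squaring: 129^2≡296, 129^4≡287, 129^8≡177, 129^16≡40, 129^32≡199, 129^64≡373 (mod 467).
129^117 = 129^(64+32+16+4+1) ≡ 230 (mod 467).
Check: 230² = 52900 ≡ 129 (mod 467). The two roots are 230 and 237.

230, 237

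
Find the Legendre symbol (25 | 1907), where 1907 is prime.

Reciprocity: 25 ≡ 1 and 1907 ≡ 3 (mod 4), so (25/1907) = +(1907/25).
Reduce top mod 25: now compute (7/25).
Reciprocity: 7 ≡ 3 and 25 ≡ 1 (mod 4), so (7/25) = +(25/7).
Reduce top mod 7: now compute (4/7).
Pull out 2^2: since 7 ≡ 7 (mod 8), (2/7) = +1, so (2/7)^2 = +1.
Reached (1/7) = 1. Collecting the sign flips along the way, the symbol is +1.

1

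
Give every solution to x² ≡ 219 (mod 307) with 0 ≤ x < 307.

126, 181

Since 307 ≡ 3 (mod 4), a square root of 219 is 219^((307+1)/4) = 219^77 mod 307.
Repeated squaring: 219^2≡69, 219^4≡156, 219^8≡83, 219^16≡135, 219^32≡112, 219^64≡264 (mod 307).
219^77 = 219^(64+8+4+1) ≡ 181 (mod 307).
Check: 181² = 32761 ≡ 219 (mod 307). The two roots are 126 and 181.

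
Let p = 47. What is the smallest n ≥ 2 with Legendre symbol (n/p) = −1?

(2/47) = +1, so 2 is a residue.
(3/47) = +1, so 3 is a residue.
(4/47) = +1, so 4 is a residue.
(5/47) = −1, so 5 is the smallest positive non-residue mod 47.

5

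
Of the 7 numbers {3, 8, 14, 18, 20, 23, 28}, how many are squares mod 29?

3

(3/29) = -1 → non-residue.
(8/29) = -1 → non-residue.
(14/29) = -1 → non-residue.
(18/29) = -1 → non-residue.
(20/29) = +1 → QR.
(23/29) = +1 → QR.
(28/29) = +1 → QR.
Total quadratic residues among the 7: 3.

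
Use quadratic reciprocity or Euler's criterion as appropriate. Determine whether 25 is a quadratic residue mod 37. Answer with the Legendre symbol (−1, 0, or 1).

Reciprocity: 25 ≡ 1 and 37 ≡ 1 (mod 4), so (25/37) = +(37/25).
Reduce top mod 25: now compute (12/25).
Pull out 2^2: since 25 ≡ 1 (mod 8), (2/25) = +1, so (2/25)^2 = +1.
Reciprocity: 3 ≡ 3 and 25 ≡ 1 (mod 4), so (3/25) = +(25/3).
Reduce top mod 3: now compute (1/3).
Reached (1/3) = 1. Collecting the sign flips along the way, the symbol is +1.

1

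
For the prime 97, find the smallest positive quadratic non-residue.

5

(2/97) = +1, so 2 is a residue.
(3/97) = +1, so 3 is a residue.
(4/97) = +1, so 4 is a residue.
(5/97) = −1, so 5 is the smallest positive non-residue mod 97.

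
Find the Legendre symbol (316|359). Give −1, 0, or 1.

1

Euler's criterion: (316/359) ≡ 316^179 (mod 359).
316^2 ≡ 54 (mod 359)
316^4 ≡ 44 (mod 359)
316^8 ≡ 141 (mod 359)
316^16 ≡ 136 (mod 359)
316^32 ≡ 187 (mod 359)
316^64 ≡ 146 (mod 359)
316^128 ≡ 135 (mod 359)
316^179 = 316^(128+32+16+2+1) ≡ 1 (mod 359).
Result is 1, so (316/359) = 1.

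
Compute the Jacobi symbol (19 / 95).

Reciprocity: 19 ≡ 3 and 95 ≡ 3 (mod 4), so (19/95) = −(95/19).
Reduce top mod 19: now compute (0/19).
Top reduces to 0: gcd > 1, so the symbol is 0.

0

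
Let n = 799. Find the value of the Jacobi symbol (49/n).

Reciprocity: 49 ≡ 1 and 799 ≡ 3 (mod 4), so (49/799) = +(799/49).
Reduce top mod 49: now compute (15/49).
Reciprocity: 15 ≡ 3 and 49 ≡ 1 (mod 4), so (15/49) = +(49/15).
Reduce top mod 15: now compute (4/15).
Pull out 2^2: since 15 ≡ 7 (mod 8), (2/15) = +1, so (2/15)^2 = +1.
Reached (1/15) = 1. Collecting the sign flips along the way, the symbol is +1.

1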